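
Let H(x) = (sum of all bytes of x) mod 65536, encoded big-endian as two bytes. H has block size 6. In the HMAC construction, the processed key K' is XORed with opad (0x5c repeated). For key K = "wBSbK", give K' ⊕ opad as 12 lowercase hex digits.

2b1e0f3e175c

Key "wBSbK" = 77 42 53 62 4b is 5 bytes ≤ B = 6; zero-pad to 6 bytes: K' = 77 42 53 62 4b 00.
XOR each byte with 0x5c: 77⊕5c=2b, 42⊕5c=1e, 53⊕5c=0f, 62⊕5c=3e, 4b⊕5c=17, 00⊕5c=5c.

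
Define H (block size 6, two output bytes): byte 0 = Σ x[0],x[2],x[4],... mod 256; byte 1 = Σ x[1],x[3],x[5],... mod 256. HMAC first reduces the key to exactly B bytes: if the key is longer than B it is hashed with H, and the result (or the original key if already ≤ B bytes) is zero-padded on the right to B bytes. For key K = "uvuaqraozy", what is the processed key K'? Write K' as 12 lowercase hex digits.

|K| = 10 > B = 6, so first hash the key.
H(K): even-index sum = 566 mod 256 = 54; odd-index sum = 561 mod 256 = 49 → 36 31.
Zero-pad H(K) = 36 31 to 6 bytes: K' = 36 31 00 00 00 00.

363100000000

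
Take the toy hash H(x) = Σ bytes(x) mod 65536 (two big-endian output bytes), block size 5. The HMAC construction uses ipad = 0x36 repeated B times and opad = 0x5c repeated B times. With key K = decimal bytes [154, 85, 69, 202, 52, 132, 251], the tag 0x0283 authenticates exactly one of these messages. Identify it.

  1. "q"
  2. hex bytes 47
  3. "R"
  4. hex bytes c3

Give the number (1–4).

4

Key decimal bytes [154, 85, 69, 202, 52, 132, 251] = 9a 55 45 ca 34 84 fb is 7 bytes > B = 5, so hash it first: H(key) = 03 b1, then zero-pad to 5 bytes: K' = 03 b1 00 00 00.
K' ⊕ ipad = 35 87 36 36 36; K' ⊕ opad = 5f ed 5c 5c 5c.
m1: inner = H(35 87 36 36 36 71) = 01 cf; tag = H(5f ed 5c 5c 5c 01 cf) = 0330
m2: inner = H(35 87 36 36 36 47) = 01 a5; tag = H(5f ed 5c 5c 5c 01 a5) = 0306
m3: inner = H(35 87 36 36 36 52) = 01 b0; tag = H(5f ed 5c 5c 5c 01 b0) = 0311
m4: inner = H(35 87 36 36 36 c3) = 02 21; tag = H(5f ed 5c 5c 5c 02 21) = 0283 ← matches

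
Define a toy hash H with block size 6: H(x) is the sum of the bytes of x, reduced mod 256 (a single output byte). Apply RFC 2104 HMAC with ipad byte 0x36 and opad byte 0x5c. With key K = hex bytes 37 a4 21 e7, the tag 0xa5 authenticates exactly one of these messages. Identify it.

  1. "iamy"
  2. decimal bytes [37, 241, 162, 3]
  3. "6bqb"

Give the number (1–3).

Key hex bytes 37 a4 21 e7 is 4 bytes ≤ B = 6; zero-pad to 6 bytes: K' = 37 a4 21 e7 00 00.
K' ⊕ ipad = 01 92 17 d1 36 36; K' ⊕ opad = 6b f8 7d bb 5c 5c.
m1: inner = H(01 92 17 d1 36 36 69 61 6d 79) = 97; tag = H(6b f8 7d bb 5c 5c 97) = ea
m2: inner = H(01 92 17 d1 36 36 25 f1 a2 03) = a2; tag = H(6b f8 7d bb 5c 5c a2) = f5
m3: inner = H(01 92 17 d1 36 36 36 62 71 62) = 52; tag = H(6b f8 7d bb 5c 5c 52) = a5 ← matches

3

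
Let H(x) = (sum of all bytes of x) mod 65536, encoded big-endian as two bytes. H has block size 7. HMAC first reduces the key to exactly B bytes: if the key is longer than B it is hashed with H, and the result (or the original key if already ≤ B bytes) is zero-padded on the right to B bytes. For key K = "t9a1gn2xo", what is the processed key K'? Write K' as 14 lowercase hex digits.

|K| = 9 > B = 7, so first hash the key.
H(K): sum = 116+57+97+49+103+110+50+120+111 = 813 → 03 2d.
Zero-pad H(K) = 03 2d to 7 bytes: K' = 03 2d 00 00 00 00 00.

032d0000000000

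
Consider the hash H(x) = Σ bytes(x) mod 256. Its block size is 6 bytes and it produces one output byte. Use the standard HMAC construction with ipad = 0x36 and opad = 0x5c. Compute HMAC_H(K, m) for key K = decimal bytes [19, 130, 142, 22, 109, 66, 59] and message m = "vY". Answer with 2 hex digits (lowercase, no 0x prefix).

Key decimal bytes [19, 130, 142, 22, 109, 66, 59] = 13 82 8e 16 6d 42 3b is 7 bytes > B = 6, so hash it first: H(key) = 23, then zero-pad to 6 bytes: K' = 23 00 00 00 00 00.
K' ⊕ ipad = 15 36 36 36 36 36.  K' ⊕ opad = 7f 5c 5c 5c 5c 5c.
Inner input = (K'⊕ipad) ∥ m = 15 36 36 36 36 36 ∥ 76 59.
Inner hash: sum = 21+54+54+54+54+54+118+89 = 498; mod 256 = 242 → f2.
Outer input = (K'⊕opad) ∥ inner = 7f 5c 5c 5c 5c 5c ∥ f2.
Outer hash (tag): sum = 127+92+92+92+92+92+242 = 829; mod 256 = 61 → 3d.

3d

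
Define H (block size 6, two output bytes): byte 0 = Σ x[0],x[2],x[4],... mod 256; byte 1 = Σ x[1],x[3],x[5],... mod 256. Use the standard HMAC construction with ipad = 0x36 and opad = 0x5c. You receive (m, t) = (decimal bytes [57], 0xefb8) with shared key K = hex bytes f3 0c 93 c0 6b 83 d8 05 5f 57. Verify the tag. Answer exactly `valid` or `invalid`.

valid

Key hex bytes f3 0c 93 c0 6b 83 d8 05 5f 57 is 10 bytes > B = 6, so hash it first: H(key) = 28 ab, then zero-pad to 6 bytes: K' = 28 ab 00 00 00 00.
K' ⊕ ipad = 1e 9d 36 36 36 36; K' ⊕ opad = 74 f7 5c 5c 5c 5c.
Inner hash: even-index sum = 195 mod 256 = 195; odd-index sum = 265 mod 256 = 9 → c3 09.
Outer hash (recomputed tag): even-index sum = 495 mod 256 = 239; odd-index sum = 440 mod 256 = 184 → ef b8.
Recomputed tag = efb8; claimed = efb8 → match.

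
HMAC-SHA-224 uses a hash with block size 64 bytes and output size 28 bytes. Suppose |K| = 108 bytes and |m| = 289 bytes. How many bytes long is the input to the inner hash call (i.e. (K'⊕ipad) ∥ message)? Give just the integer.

353

Key is 108 > 64 bytes, so it is hashed to 28 bytes then zero-padded to 64: |K'| = 64.
Inner input = (K'⊕ipad) ∥ m → 64 + 289 = 353 bytes.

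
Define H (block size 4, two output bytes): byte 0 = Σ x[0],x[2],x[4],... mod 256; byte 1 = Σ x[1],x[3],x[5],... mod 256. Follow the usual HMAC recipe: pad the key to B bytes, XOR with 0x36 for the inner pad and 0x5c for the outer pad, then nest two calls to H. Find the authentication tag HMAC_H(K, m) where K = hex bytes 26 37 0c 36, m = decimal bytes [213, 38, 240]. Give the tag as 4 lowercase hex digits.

d9fc

Key hex bytes 26 37 0c 36 is exactly B = 4 bytes: K' = 26 37 0c 36.
K' ⊕ ipad = 10 01 3a 00.  K' ⊕ opad = 7a 6b 50 6a.
Inner input = (K'⊕ipad) ∥ m = 10 01 3a 00 ∥ d5 26 f0.
Inner hash: even-index sum = 527 mod 256 = 15; odd-index sum = 39 mod 256 = 39 → 0f 27.
Outer input = (K'⊕opad) ∥ inner = 7a 6b 50 6a ∥ 0f 27.
Outer hash (tag): even-index sum = 217 mod 256 = 217; odd-index sum = 252 mod 256 = 252 → d9 fc.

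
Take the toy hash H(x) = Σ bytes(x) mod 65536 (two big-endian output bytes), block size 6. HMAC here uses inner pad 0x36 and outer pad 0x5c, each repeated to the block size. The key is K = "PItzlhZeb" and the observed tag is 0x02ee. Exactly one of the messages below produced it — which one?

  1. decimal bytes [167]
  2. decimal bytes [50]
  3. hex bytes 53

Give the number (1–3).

1

Key "PItzlhZeb" = 50 49 74 7a 6c 68 5a 65 62 is 9 bytes > B = 6, so hash it first: H(key) = 03 7c, then zero-pad to 6 bytes: K' = 03 7c 00 00 00 00.
K' ⊕ ipad = 35 4a 36 36 36 36; K' ⊕ opad = 5f 20 5c 5c 5c 5c.
m1: inner = H(35 4a 36 36 36 36 a7) = 01 fe; tag = H(5f 20 5c 5c 5c 5c 01 fe) = 02ee ← matches
m2: inner = H(35 4a 36 36 36 36 32) = 01 89; tag = H(5f 20 5c 5c 5c 5c 01 89) = 0279
m3: inner = H(35 4a 36 36 36 36 53) = 01 aa; tag = H(5f 20 5c 5c 5c 5c 01 aa) = 029a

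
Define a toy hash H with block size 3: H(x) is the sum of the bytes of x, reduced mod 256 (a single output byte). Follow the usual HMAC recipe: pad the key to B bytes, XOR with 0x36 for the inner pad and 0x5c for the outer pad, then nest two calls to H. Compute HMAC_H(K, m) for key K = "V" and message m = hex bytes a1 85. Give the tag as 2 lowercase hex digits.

Key "V" = 56 is 1 byte ≤ B = 3; zero-pad to 3 bytes: K' = 56 00 00.
K' ⊕ ipad = 60 36 36.  K' ⊕ opad = 0a 5c 5c.
Inner input = (K'⊕ipad) ∥ m = 60 36 36 ∥ a1 85.
Inner hash: sum = 96+54+54+161+133 = 498; mod 256 = 242 → f2.
Outer input = (K'⊕opad) ∥ inner = 0a 5c 5c ∥ f2.
Outer hash (tag): sum = 10+92+92+242 = 436; mod 256 = 180 → b4.

b4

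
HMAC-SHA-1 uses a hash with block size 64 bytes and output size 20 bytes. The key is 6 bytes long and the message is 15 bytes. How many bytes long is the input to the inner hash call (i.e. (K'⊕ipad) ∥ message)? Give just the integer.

79

Key is 6 ≤ 64 bytes, zero-padded: |K'| = 64.
Inner input = (K'⊕ipad) ∥ m → 64 + 15 = 79 bytes.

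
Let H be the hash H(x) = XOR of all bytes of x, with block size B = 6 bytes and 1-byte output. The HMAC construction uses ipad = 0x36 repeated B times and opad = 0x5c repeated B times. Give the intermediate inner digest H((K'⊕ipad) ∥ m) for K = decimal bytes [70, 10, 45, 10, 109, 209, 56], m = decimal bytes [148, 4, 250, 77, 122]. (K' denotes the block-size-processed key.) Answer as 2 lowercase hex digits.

b2

Key decimal bytes [70, 10, 45, 10, 109, 209, 56] = 46 0a 2d 0a 6d d1 38 is 7 bytes > B = 6, so hash it first: H(key) = ef, then zero-pad to 6 bytes: K' = ef 00 00 00 00 00.
K' ⊕ ipad = d9 36 36 36 36 36.
Inner input = d9 36 36 36 36 36 ∥ 94 04 fa 4d 7a.
Inner hash: XOR d9⊕36⊕36⊕36⊕36⊕36⊕94⊕04⊕fa⊕4d⊕7a = b2.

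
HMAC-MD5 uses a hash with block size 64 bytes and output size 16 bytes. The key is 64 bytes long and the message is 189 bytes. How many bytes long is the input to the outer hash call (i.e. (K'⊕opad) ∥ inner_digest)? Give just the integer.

80

Key is 64 ≤ 64 bytes, zero-padded: |K'| = 64.
Outer input = (K'⊕opad) ∥ H(inner) → 64 + 16 = 80 bytes.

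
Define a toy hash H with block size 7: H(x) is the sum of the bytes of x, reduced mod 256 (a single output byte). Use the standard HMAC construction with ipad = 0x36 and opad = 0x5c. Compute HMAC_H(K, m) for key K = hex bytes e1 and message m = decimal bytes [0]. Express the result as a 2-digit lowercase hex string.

Key hex bytes e1 is 1 byte ≤ B = 7; zero-pad to 7 bytes: K' = e1 00 00 00 00 00 00.
K' ⊕ ipad = d7 36 36 36 36 36 36.  K' ⊕ opad = bd 5c 5c 5c 5c 5c 5c.
Inner input = (K'⊕ipad) ∥ m = d7 36 36 36 36 36 36 ∥ 00.
Inner hash: sum = 215+54+54+54+54+54+54+0 = 539; mod 256 = 27 → 1b.
Outer input = (K'⊕opad) ∥ inner = bd 5c 5c 5c 5c 5c 5c ∥ 1b.
Outer hash (tag): sum = 189+92+92+92+92+92+92+27 = 768; mod 256 = 0 → 00.

00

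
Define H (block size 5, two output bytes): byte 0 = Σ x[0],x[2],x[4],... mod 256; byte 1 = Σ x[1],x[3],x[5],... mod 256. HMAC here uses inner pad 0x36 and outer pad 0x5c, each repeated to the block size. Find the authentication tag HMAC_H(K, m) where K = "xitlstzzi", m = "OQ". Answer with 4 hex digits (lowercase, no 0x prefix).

502c

Key "xitlstzzi" = 78 69 74 6c 73 74 7a 7a 69 is 9 bytes > B = 5, so hash it first: H(key) = 42 c3, then zero-pad to 5 bytes: K' = 42 c3 00 00 00.
K' ⊕ ipad = 74 f5 36 36 36.  K' ⊕ opad = 1e 9f 5c 5c 5c.
Inner input = (K'⊕ipad) ∥ m = 74 f5 36 36 36 ∥ 4f 51.
Inner hash: even-index sum = 305 mod 256 = 49; odd-index sum = 378 mod 256 = 122 → 31 7a.
Outer input = (K'⊕opad) ∥ inner = 1e 9f 5c 5c 5c ∥ 31 7a.
Outer hash (tag): even-index sum = 336 mod 256 = 80; odd-index sum = 300 mod 256 = 44 → 50 2c.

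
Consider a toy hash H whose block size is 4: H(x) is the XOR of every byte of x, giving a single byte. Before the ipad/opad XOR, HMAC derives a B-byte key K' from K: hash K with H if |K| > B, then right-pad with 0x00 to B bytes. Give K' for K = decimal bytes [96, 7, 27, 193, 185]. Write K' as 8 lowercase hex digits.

04000000

|K| = 5 > B = 4, so first hash the key.
H(K): XOR 60⊕07⊕1b⊕c1⊕b9 = 04.
Zero-pad H(K) = 04 to 4 bytes: K' = 04 00 00 00.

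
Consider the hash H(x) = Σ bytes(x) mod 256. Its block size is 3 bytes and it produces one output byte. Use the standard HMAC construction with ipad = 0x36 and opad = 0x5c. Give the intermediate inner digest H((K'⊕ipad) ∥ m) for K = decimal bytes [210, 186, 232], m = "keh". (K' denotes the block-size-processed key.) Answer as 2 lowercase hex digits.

Key decimal bytes [210, 186, 232] = d2 ba e8 is exactly B = 3 bytes: K' = d2 ba e8.
K' ⊕ ipad = e4 8c de.
Inner input = e4 8c de ∥ 6b 65 68.
Inner hash: sum = 228+140+222+107+101+104 = 902; mod 256 = 134 → 86.

86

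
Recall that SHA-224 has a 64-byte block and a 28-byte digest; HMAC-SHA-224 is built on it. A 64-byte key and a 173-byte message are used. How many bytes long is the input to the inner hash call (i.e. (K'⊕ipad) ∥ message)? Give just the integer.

237

Key is 64 ≤ 64 bytes, zero-padded: |K'| = 64.
Inner input = (K'⊕ipad) ∥ m → 64 + 173 = 237 bytes.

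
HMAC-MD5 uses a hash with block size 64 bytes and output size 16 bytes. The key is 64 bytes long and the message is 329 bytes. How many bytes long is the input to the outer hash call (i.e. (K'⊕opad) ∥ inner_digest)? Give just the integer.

80

Key is 64 ≤ 64 bytes, zero-padded: |K'| = 64.
Outer input = (K'⊕opad) ∥ H(inner) → 64 + 16 = 80 bytes.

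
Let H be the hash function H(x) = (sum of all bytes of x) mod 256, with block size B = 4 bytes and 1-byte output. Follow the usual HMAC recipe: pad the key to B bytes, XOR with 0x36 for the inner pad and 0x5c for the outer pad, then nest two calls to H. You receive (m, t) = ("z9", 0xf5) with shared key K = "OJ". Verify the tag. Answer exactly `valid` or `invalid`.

Key "OJ" = 4f 4a is 2 bytes ≤ B = 4; zero-pad to 4 bytes: K' = 4f 4a 00 00.
K' ⊕ ipad = 79 7c 36 36; K' ⊕ opad = 13 16 5c 5c.
Inner hash: sum = 121+124+54+54+122+57 = 532; mod 256 = 20 → 14.
Outer hash (recomputed tag): sum = 19+22+92+92+20 = 245 → f5.
Recomputed tag = f5; claimed = f5 → match.

valid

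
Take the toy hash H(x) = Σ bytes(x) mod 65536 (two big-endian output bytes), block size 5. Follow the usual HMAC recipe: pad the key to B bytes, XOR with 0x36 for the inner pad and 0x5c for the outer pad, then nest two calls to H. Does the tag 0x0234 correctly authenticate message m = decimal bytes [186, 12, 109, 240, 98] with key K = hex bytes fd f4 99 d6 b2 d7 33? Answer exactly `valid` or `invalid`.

Key hex bytes fd f4 99 d6 b2 d7 33 is 7 bytes > B = 5, so hash it first: H(key) = 05 1c, then zero-pad to 5 bytes: K' = 05 1c 00 00 00.
K' ⊕ ipad = 33 2a 36 36 36; K' ⊕ opad = 59 40 5c 5c 5c.
Inner hash: sum = 51+42+54+54+54+186+12+109+240+98 = 900 → 03 84.
Outer hash (recomputed tag): sum = 89+64+92+92+92+3+132 = 564 → 02 34.
Recomputed tag = 0234; claimed = 0234 → match.

valid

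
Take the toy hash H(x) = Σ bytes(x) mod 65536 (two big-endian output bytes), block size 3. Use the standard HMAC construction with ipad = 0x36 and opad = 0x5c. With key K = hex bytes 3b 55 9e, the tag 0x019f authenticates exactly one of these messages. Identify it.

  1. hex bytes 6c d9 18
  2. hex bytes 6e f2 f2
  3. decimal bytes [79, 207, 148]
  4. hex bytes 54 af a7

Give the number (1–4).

2

Key hex bytes 3b 55 9e is exactly B = 3 bytes: K' = 3b 55 9e.
K' ⊕ ipad = 0d 63 a8; K' ⊕ opad = 67 09 c2.
m1: inner = H(0d 63 a8 6c d9 18) = 02 75; tag = H(67 09 c2 02 75) = 01a9
m2: inner = H(0d 63 a8 6e f2 f2) = 03 6a; tag = H(67 09 c2 03 6a) = 019f ← matches
m3: inner = H(0d 63 a8 4f cf 94) = 02 ca; tag = H(67 09 c2 02 ca) = 01fe
m4: inner = H(0d 63 a8 54 af a7) = 02 c2; tag = H(67 09 c2 02 c2) = 01f6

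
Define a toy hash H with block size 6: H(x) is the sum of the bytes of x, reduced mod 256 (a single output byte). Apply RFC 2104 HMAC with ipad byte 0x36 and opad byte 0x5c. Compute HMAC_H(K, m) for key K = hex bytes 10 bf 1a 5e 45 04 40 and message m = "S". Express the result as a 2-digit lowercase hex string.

Key hex bytes 10 bf 1a 5e 45 04 40 is 7 bytes > B = 6, so hash it first: H(key) = d0, then zero-pad to 6 bytes: K' = d0 00 00 00 00 00.
K' ⊕ ipad = e6 36 36 36 36 36.  K' ⊕ opad = 8c 5c 5c 5c 5c 5c.
Inner input = (K'⊕ipad) ∥ m = e6 36 36 36 36 36 ∥ 53.
Inner hash: sum = 230+54+54+54+54+54+83 = 583; mod 256 = 71 → 47.
Outer input = (K'⊕opad) ∥ inner = 8c 5c 5c 5c 5c 5c ∥ 47.
Outer hash (tag): sum = 140+92+92+92+92+92+71 = 671; mod 256 = 159 → 9f.

9f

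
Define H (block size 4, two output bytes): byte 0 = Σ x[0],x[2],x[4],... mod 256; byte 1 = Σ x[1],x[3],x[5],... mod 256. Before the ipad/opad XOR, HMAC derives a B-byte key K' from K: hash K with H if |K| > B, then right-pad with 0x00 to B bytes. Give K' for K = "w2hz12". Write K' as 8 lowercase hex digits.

|K| = 6 > B = 4, so first hash the key.
H(K): even-index sum = 272 mod 256 = 16; odd-index sum = 222 mod 256 = 222 → 10 de.
Zero-pad H(K) = 10 de to 4 bytes: K' = 10 de 00 00.

10de0000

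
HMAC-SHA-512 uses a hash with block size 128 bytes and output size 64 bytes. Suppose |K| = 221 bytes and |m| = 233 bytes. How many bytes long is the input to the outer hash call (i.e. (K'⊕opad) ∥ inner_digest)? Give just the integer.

192

Key is 221 > 128 bytes, so it is hashed to 64 bytes then zero-padded to 128: |K'| = 128.
Outer input = (K'⊕opad) ∥ H(inner) → 128 + 64 = 192 bytes.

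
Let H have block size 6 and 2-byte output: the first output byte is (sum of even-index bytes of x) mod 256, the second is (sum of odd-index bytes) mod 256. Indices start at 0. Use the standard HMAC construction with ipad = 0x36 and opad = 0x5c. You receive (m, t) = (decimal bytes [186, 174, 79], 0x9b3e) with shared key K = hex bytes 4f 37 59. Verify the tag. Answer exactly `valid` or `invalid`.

Key hex bytes 4f 37 59 is 3 bytes ≤ B = 6; zero-pad to 6 bytes: K' = 4f 37 59 00 00 00.
K' ⊕ ipad = 79 01 6f 36 36 36; K' ⊕ opad = 13 6b 05 5c 5c 5c.
Inner hash: even-index sum = 551 mod 256 = 39; odd-index sum = 283 mod 256 = 27 → 27 1b.
Outer hash (recomputed tag): even-index sum = 155 mod 256 = 155; odd-index sum = 318 mod 256 = 62 → 9b 3e.
Recomputed tag = 9b3e; claimed = 9b3e → match.

valid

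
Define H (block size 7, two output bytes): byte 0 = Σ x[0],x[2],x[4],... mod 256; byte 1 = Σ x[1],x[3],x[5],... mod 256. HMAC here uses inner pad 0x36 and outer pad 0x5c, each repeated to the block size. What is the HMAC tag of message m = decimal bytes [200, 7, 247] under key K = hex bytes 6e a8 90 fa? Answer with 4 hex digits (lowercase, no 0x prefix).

1567

Key hex bytes 6e a8 90 fa is 4 bytes ≤ B = 7; zero-pad to 7 bytes: K' = 6e a8 90 fa 00 00 00.
K' ⊕ ipad = 58 9e a6 cc 36 36 36.  K' ⊕ opad = 32 f4 cc a6 5c 5c 5c.
Inner input = (K'⊕ipad) ∥ m = 58 9e a6 cc 36 36 36 ∥ c8 07 f7.
Inner hash: even-index sum = 369 mod 256 = 113; odd-index sum = 863 mod 256 = 95 → 71 5f.
Outer input = (K'⊕opad) ∥ inner = 32 f4 cc a6 5c 5c 5c ∥ 71 5f.
Outer hash (tag): even-index sum = 533 mod 256 = 21; odd-index sum = 615 mod 256 = 103 → 15 67.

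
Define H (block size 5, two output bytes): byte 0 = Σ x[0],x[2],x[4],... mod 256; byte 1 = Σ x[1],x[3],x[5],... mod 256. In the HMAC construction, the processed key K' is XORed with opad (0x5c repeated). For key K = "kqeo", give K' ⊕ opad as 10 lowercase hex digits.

372d39335c

Key "kqeo" = 6b 71 65 6f is 4 bytes ≤ B = 5; zero-pad to 5 bytes: K' = 6b 71 65 6f 00.
XOR each byte with 0x5c: 6b⊕5c=37, 71⊕5c=2d, 65⊕5c=39, 6f⊕5c=33, 00⊕5c=5c.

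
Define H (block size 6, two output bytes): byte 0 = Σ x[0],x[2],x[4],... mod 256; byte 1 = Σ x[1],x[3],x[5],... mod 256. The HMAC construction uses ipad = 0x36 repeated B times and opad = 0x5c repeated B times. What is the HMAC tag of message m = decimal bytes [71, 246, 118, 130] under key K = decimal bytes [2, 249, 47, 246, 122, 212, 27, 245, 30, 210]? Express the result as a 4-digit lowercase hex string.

6b2e

Key decimal bytes [2, 249, 47, 246, 122, 212, 27, 245, 30, 210] = 02 f9 2f f6 7a d4 1b f5 1e d2 is 10 bytes > B = 6, so hash it first: H(key) = e4 8a, then zero-pad to 6 bytes: K' = e4 8a 00 00 00 00.
K' ⊕ ipad = d2 bc 36 36 36 36.  K' ⊕ opad = b8 d6 5c 5c 5c 5c.
Inner input = (K'⊕ipad) ∥ m = d2 bc 36 36 36 36 ∥ 47 f6 76 82.
Inner hash: even-index sum = 507 mod 256 = 251; odd-index sum = 672 mod 256 = 160 → fb a0.
Outer input = (K'⊕opad) ∥ inner = b8 d6 5c 5c 5c 5c ∥ fb a0.
Outer hash (tag): even-index sum = 619 mod 256 = 107; odd-index sum = 558 mod 256 = 46 → 6b 2e.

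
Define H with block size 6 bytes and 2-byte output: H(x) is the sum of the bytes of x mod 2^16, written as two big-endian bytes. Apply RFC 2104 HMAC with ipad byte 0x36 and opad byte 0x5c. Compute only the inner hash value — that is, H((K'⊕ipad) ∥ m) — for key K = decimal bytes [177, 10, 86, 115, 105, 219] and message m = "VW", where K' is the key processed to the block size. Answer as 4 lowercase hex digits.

Key decimal bytes [177, 10, 86, 115, 105, 219] = b1 0a 56 73 69 db is exactly B = 6 bytes: K' = b1 0a 56 73 69 db.
K' ⊕ ipad = 87 3c 60 45 5f ed.
Inner input = 87 3c 60 45 5f ed ∥ 56 57.
Inner hash: sum = 135+60+96+69+95+237+86+87 = 865 → 03 61.

0361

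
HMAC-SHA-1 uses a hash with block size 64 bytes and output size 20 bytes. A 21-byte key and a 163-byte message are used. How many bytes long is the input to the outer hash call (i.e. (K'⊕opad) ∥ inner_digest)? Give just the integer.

84

Key is 21 ≤ 64 bytes, zero-padded: |K'| = 64.
Outer input = (K'⊕opad) ∥ H(inner) → 64 + 20 = 84 bytes.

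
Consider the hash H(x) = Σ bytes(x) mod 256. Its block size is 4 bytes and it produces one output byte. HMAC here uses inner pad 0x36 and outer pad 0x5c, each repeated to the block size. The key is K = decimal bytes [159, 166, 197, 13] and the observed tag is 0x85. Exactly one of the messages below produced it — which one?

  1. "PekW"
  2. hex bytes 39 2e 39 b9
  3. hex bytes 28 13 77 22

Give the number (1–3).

Key decimal bytes [159, 166, 197, 13] = 9f a6 c5 0d is exactly B = 4 bytes: K' = 9f a6 c5 0d.
K' ⊕ ipad = a9 90 f3 3b; K' ⊕ opad = c3 fa 99 51.
m1: inner = H(a9 90 f3 3b 50 65 6b 57) = de; tag = H(c3 fa 99 51 de) = 85 ← matches
m2: inner = H(a9 90 f3 3b 39 2e 39 b9) = c0; tag = H(c3 fa 99 51 c0) = 67
m3: inner = H(a9 90 f3 3b 28 13 77 22) = 3b; tag = H(c3 fa 99 51 3b) = e2

1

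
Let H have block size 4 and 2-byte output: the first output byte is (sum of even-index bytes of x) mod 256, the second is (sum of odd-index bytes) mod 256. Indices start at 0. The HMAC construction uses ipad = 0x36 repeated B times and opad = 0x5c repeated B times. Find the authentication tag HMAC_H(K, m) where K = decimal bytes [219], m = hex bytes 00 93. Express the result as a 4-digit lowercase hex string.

Key decimal bytes [219] = db is 1 byte ≤ B = 4; zero-pad to 4 bytes: K' = db 00 00 00.
K' ⊕ ipad = ed 36 36 36.  K' ⊕ opad = 87 5c 5c 5c.
Inner input = (K'⊕ipad) ∥ m = ed 36 36 36 ∥ 00 93.
Inner hash: even-index sum = 291 mod 256 = 35; odd-index sum = 255 mod 256 = 255 → 23 ff.
Outer input = (K'⊕opad) ∥ inner = 87 5c 5c 5c ∥ 23 ff.
Outer hash (tag): even-index sum = 262 mod 256 = 6; odd-index sum = 439 mod 256 = 183 → 06 b7.

06b7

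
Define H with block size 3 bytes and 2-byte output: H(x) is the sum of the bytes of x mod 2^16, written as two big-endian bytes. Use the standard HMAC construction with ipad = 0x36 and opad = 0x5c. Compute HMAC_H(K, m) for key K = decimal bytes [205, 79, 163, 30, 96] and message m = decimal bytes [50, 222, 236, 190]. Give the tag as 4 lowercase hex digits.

Key decimal bytes [205, 79, 163, 30, 96] = cd 4f a3 1e 60 is 5 bytes > B = 3, so hash it first: H(key) = 02 3d, then zero-pad to 3 bytes: K' = 02 3d 00.
K' ⊕ ipad = 34 0b 36.  K' ⊕ opad = 5e 61 5c.
Inner input = (K'⊕ipad) ∥ m = 34 0b 36 ∥ 32 de ec be.
Inner hash: sum = 52+11+54+50+222+236+190 = 815 → 03 2f.
Outer input = (K'⊕opad) ∥ inner = 5e 61 5c ∥ 03 2f.
Outer hash (tag): sum = 94+97+92+3+47 = 333 → 01 4d.

014d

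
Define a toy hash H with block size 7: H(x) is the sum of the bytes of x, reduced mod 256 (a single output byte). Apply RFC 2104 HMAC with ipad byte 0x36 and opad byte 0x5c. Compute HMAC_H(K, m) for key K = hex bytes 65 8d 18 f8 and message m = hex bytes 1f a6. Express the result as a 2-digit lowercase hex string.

Key hex bytes 65 8d 18 f8 is 4 bytes ≤ B = 7; zero-pad to 7 bytes: K' = 65 8d 18 f8 00 00 00.
K' ⊕ ipad = 53 bb 2e ce 36 36 36.  K' ⊕ opad = 39 d1 44 a4 5c 5c 5c.
Inner input = (K'⊕ipad) ∥ m = 53 bb 2e ce 36 36 36 ∥ 1f a6.
Inner hash: sum = 83+187+46+206+54+54+54+31+166 = 881; mod 256 = 113 → 71.
Outer input = (K'⊕opad) ∥ inner = 39 d1 44 a4 5c 5c 5c ∥ 71.
Outer hash (tag): sum = 57+209+68+164+92+92+92+113 = 887; mod 256 = 119 → 77.

77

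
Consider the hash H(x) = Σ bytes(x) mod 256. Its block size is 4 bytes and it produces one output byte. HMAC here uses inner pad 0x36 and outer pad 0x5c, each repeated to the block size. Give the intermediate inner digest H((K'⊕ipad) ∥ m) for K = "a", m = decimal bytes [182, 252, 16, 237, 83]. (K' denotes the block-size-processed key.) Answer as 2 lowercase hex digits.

fb

Key "a" = 61 is 1 byte ≤ B = 4; zero-pad to 4 bytes: K' = 61 00 00 00.
K' ⊕ ipad = 57 36 36 36.
Inner input = 57 36 36 36 ∥ b6 fc 10 ed 53.
Inner hash: sum = 87+54+54+54+182+252+16+237+83 = 1019; mod 256 = 251 → fb.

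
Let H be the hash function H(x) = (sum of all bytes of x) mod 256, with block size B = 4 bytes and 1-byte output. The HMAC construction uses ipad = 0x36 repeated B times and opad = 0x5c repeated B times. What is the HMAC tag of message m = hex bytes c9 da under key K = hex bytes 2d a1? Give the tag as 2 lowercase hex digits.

e7

Key hex bytes 2d a1 is 2 bytes ≤ B = 4; zero-pad to 4 bytes: K' = 2d a1 00 00.
K' ⊕ ipad = 1b 97 36 36.  K' ⊕ opad = 71 fd 5c 5c.
Inner input = (K'⊕ipad) ∥ m = 1b 97 36 36 ∥ c9 da.
Inner hash: sum = 27+151+54+54+201+218 = 705; mod 256 = 193 → c1.
Outer input = (K'⊕opad) ∥ inner = 71 fd 5c 5c ∥ c1.
Outer hash (tag): sum = 113+253+92+92+193 = 743; mod 256 = 231 → e7.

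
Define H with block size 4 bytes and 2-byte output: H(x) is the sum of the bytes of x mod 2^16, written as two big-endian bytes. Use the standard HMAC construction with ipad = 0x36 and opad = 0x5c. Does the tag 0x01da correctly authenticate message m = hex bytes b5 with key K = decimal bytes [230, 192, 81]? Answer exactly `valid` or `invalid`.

valid

Key decimal bytes [230, 192, 81] = e6 c0 51 is 3 bytes ≤ B = 4; zero-pad to 4 bytes: K' = e6 c0 51 00.
K' ⊕ ipad = d0 f6 67 36; K' ⊕ opad = ba 9c 0d 5c.
Inner hash: sum = 208+246+103+54+181 = 792 → 03 18.
Outer hash (recomputed tag): sum = 186+156+13+92+3+24 = 474 → 01 da.
Recomputed tag = 01da; claimed = 01da → match.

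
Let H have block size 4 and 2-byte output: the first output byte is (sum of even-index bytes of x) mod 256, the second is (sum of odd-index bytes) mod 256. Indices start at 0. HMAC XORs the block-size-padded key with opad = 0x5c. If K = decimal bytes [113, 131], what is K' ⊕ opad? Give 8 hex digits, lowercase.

2ddf5c5c

Key decimal bytes [113, 131] = 71 83 is 2 bytes ≤ B = 4; zero-pad to 4 bytes: K' = 71 83 00 00.
XOR each byte with 0x5c: 71⊕5c=2d, 83⊕5c=df, 00⊕5c=5c, 00⊕5c=5c.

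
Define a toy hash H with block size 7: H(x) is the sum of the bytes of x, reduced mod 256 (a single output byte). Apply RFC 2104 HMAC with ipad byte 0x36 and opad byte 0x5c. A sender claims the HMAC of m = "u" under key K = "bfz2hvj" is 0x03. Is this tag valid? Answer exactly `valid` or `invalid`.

Key "bfz2hvj" = 62 66 7a 32 68 76 6a is exactly B = 7 bytes: K' = 62 66 7a 32 68 76 6a.
K' ⊕ ipad = 54 50 4c 04 5e 40 5c; K' ⊕ opad = 3e 3a 26 6e 34 2a 36.
Inner hash: sum = 84+80+76+4+94+64+92+117 = 611; mod 256 = 99 → 63.
Outer hash (recomputed tag): sum = 62+58+38+110+52+42+54+99 = 515; mod 256 = 3 → 03.
Recomputed tag = 03; claimed = 03 → match.

valid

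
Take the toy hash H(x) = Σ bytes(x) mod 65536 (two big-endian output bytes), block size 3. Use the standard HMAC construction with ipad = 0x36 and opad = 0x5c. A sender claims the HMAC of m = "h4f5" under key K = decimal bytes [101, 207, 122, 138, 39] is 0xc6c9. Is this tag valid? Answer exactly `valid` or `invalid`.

Key decimal bytes [101, 207, 122, 138, 39] = 65 cf 7a 8a 27 is 5 bytes > B = 3, so hash it first: H(key) = 02 5f, then zero-pad to 3 bytes: K' = 02 5f 00.
K' ⊕ ipad = 34 69 36; K' ⊕ opad = 5e 03 5c.
Inner hash: sum = 52+105+54+104+52+102+53 = 522 → 02 0a.
Outer hash (recomputed tag): sum = 94+3+92+2+10 = 201 → 00 c9.
Recomputed tag = 00c9; claimed = c6c9 → mismatch.

invalid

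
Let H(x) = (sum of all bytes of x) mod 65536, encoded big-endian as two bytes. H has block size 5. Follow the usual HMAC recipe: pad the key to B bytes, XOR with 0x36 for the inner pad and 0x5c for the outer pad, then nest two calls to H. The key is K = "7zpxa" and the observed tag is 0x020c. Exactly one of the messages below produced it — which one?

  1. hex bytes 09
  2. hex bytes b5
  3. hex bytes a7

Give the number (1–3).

2

Key "7zpxa" = 37 7a 70 78 61 is exactly B = 5 bytes: K' = 37 7a 70 78 61.
K' ⊕ ipad = 01 4c 46 4e 57; K' ⊕ opad = 6b 26 2c 24 3d.
m1: inner = H(01 4c 46 4e 57 09) = 01 41; tag = H(6b 26 2c 24 3d 01 41) = 0160
m2: inner = H(01 4c 46 4e 57 b5) = 01 ed; tag = H(6b 26 2c 24 3d 01 ed) = 020c ← matches
m3: inner = H(01 4c 46 4e 57 a7) = 01 df; tag = H(6b 26 2c 24 3d 01 df) = 01fe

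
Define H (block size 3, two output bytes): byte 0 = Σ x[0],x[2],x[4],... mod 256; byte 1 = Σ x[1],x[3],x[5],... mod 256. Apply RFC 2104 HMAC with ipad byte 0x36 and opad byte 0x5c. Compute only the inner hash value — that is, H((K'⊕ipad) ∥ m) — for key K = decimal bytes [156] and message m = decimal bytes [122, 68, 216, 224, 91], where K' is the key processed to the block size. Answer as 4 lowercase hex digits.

Key decimal bytes [156] = 9c is 1 byte ≤ B = 3; zero-pad to 3 bytes: K' = 9c 00 00.
K' ⊕ ipad = aa 36 36.
Inner input = aa 36 36 ∥ 7a 44 d8 e0 5b.
Inner hash: even-index sum = 516 mod 256 = 4; odd-index sum = 483 mod 256 = 227 → 04 e3.

04e3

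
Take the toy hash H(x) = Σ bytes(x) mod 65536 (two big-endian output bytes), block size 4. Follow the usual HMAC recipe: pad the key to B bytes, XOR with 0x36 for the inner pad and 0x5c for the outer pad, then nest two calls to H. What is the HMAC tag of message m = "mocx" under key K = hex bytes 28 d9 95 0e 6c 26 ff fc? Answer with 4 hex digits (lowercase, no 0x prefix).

Key hex bytes 28 d9 95 0e 6c 26 ff fc is 8 bytes > B = 4, so hash it first: H(key) = 04 31, then zero-pad to 4 bytes: K' = 04 31 00 00.
K' ⊕ ipad = 32 07 36 36.  K' ⊕ opad = 58 6d 5c 5c.
Inner input = (K'⊕ipad) ∥ m = 32 07 36 36 ∥ 6d 6f 63 78.
Inner hash: sum = 50+7+54+54+109+111+99+120 = 604 → 02 5c.
Outer input = (K'⊕opad) ∥ inner = 58 6d 5c 5c ∥ 02 5c.
Outer hash (tag): sum = 88+109+92+92+2+92 = 475 → 01 db.

01db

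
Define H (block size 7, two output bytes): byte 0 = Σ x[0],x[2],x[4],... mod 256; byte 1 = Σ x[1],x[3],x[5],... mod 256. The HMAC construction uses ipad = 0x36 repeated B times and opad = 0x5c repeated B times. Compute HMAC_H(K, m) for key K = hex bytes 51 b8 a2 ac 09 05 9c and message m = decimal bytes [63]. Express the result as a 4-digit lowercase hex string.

Key hex bytes 51 b8 a2 ac 09 05 9c is exactly B = 7 bytes: K' = 51 b8 a2 ac 09 05 9c.
K' ⊕ ipad = 67 8e 94 9a 3f 33 aa.  K' ⊕ opad = 0d e4 fe f0 55 59 c0.
Inner input = (K'⊕ipad) ∥ m = 67 8e 94 9a 3f 33 aa ∥ 3f.
Inner hash: even-index sum = 484 mod 256 = 228; odd-index sum = 410 mod 256 = 154 → e4 9a.
Outer input = (K'⊕opad) ∥ inner = 0d e4 fe f0 55 59 c0 ∥ e4 9a.
Outer hash (tag): even-index sum = 698 mod 256 = 186; odd-index sum = 785 mod 256 = 17 → ba 11.

ba11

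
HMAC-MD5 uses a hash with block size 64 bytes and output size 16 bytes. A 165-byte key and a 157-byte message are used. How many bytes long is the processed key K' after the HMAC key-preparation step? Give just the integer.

Key is 165 > 64 bytes, so it is hashed to 16 bytes then zero-padded to 64: |K'| = 64.

64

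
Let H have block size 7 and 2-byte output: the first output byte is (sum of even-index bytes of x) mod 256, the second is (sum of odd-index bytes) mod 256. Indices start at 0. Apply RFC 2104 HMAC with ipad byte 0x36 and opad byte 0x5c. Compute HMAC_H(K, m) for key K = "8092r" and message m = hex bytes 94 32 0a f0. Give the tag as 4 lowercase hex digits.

31ef

Key "8092r" = 38 30 39 32 72 is 5 bytes ≤ B = 7; zero-pad to 7 bytes: K' = 38 30 39 32 72 00 00.
K' ⊕ ipad = 0e 06 0f 04 44 36 36.  K' ⊕ opad = 64 6c 65 6e 2e 5c 5c.
Inner input = (K'⊕ipad) ∥ m = 0e 06 0f 04 44 36 36 ∥ 94 32 0a f0.
Inner hash: even-index sum = 441 mod 256 = 185; odd-index sum = 222 mod 256 = 222 → b9 de.
Outer input = (K'⊕opad) ∥ inner = 64 6c 65 6e 2e 5c 5c ∥ b9 de.
Outer hash (tag): even-index sum = 561 mod 256 = 49; odd-index sum = 495 mod 256 = 239 → 31 ef.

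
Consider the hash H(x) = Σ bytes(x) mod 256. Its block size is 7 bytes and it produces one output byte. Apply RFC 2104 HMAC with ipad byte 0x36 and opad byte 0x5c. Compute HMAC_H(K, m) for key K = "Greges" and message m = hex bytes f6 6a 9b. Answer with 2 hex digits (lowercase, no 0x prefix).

Key "Greges" = 47 72 65 67 65 73 is 6 bytes ≤ B = 7; zero-pad to 7 bytes: K' = 47 72 65 67 65 73 00.
K' ⊕ ipad = 71 44 53 51 53 45 36.  K' ⊕ opad = 1b 2e 39 3b 39 2f 5c.
Inner input = (K'⊕ipad) ∥ m = 71 44 53 51 53 45 36 ∥ f6 6a 9b.
Inner hash: sum = 113+68+83+81+83+69+54+246+106+155 = 1058; mod 256 = 34 → 22.
Outer input = (K'⊕opad) ∥ inner = 1b 2e 39 3b 39 2f 5c ∥ 22.
Outer hash (tag): sum = 27+46+57+59+57+47+92+34 = 419; mod 256 = 163 → a3.

a3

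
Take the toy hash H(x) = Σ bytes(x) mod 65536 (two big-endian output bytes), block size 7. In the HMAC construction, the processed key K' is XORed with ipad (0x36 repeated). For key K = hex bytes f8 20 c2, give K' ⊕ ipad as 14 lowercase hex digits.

ce16f436363636

Key hex bytes f8 20 c2 is 3 bytes ≤ B = 7; zero-pad to 7 bytes: K' = f8 20 c2 00 00 00 00.
XOR each byte with 0x36: f8⊕36=ce, 20⊕36=16, c2⊕36=f4, 00⊕36=36, 00⊕36=36, 00⊕36=36, 00⊕36=36.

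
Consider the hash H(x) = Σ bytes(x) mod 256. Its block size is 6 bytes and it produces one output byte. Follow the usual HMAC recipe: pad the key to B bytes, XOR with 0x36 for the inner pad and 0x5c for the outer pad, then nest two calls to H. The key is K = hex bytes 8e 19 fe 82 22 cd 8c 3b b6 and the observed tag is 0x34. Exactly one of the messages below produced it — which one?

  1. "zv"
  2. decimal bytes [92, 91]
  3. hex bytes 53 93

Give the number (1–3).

3

Key hex bytes 8e 19 fe 82 22 cd 8c 3b b6 is 9 bytes > B = 6, so hash it first: H(key) = 93, then zero-pad to 6 bytes: K' = 93 00 00 00 00 00.
K' ⊕ ipad = a5 36 36 36 36 36; K' ⊕ opad = cf 5c 5c 5c 5c 5c.
m1: inner = H(a5 36 36 36 36 36 7a 76) = a3; tag = H(cf 5c 5c 5c 5c 5c a3) = 3e
m2: inner = H(a5 36 36 36 36 36 5c 5b) = 6a; tag = H(cf 5c 5c 5c 5c 5c 6a) = 05
m3: inner = H(a5 36 36 36 36 36 53 93) = 99; tag = H(cf 5c 5c 5c 5c 5c 99) = 34 ← matches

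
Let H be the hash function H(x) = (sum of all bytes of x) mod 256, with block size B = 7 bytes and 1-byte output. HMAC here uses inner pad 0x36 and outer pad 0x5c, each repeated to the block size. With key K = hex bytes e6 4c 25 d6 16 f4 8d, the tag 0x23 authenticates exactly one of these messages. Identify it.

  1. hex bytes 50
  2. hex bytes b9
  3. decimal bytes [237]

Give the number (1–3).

Key hex bytes e6 4c 25 d6 16 f4 8d is exactly B = 7 bytes: K' = e6 4c 25 d6 16 f4 8d.
K' ⊕ ipad = d0 7a 13 e0 20 c2 bb; K' ⊕ opad = ba 10 79 8a 4a a8 d1.
m1: inner = H(d0 7a 13 e0 20 c2 bb 50) = 2a; tag = H(ba 10 79 8a 4a a8 d1 2a) = ba
m2: inner = H(d0 7a 13 e0 20 c2 bb b9) = 93; tag = H(ba 10 79 8a 4a a8 d1 93) = 23 ← matches
m3: inner = H(d0 7a 13 e0 20 c2 bb ed) = c7; tag = H(ba 10 79 8a 4a a8 d1 c7) = 57

2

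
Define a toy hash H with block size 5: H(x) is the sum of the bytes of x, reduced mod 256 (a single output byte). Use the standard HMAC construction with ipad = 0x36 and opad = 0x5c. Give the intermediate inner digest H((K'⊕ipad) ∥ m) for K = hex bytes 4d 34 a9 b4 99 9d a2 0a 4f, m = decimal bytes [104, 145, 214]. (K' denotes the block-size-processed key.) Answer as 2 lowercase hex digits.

Key hex bytes 4d 34 a9 b4 99 9d a2 0a 4f is 9 bytes > B = 5, so hash it first: H(key) = 0f, then zero-pad to 5 bytes: K' = 0f 00 00 00 00.
K' ⊕ ipad = 39 36 36 36 36.
Inner input = 39 36 36 36 36 ∥ 68 91 d6.
Inner hash: sum = 57+54+54+54+54+104+145+214 = 736; mod 256 = 224 → e0.

e0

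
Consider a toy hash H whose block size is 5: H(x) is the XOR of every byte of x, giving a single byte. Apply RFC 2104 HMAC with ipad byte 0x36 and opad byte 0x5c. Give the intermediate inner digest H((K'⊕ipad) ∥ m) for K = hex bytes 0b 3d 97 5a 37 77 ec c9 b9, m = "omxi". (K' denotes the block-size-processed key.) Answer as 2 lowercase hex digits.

02

Key hex bytes 0b 3d 97 5a 37 77 ec c9 b9 is 9 bytes > B = 5, so hash it first: H(key) = 27, then zero-pad to 5 bytes: K' = 27 00 00 00 00.
K' ⊕ ipad = 11 36 36 36 36.
Inner input = 11 36 36 36 36 ∥ 6f 6d 78 69.
Inner hash: XOR 11⊕36⊕36⊕36⊕36⊕6f⊕6d⊕78⊕69 = 02.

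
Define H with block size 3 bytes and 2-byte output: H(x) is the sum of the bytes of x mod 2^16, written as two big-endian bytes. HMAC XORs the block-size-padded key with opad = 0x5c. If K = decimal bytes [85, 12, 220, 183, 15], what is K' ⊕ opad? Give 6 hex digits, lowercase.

5e5f5c

Key decimal bytes [85, 12, 220, 183, 15] = 55 0c dc b7 0f is 5 bytes > B = 3, so hash it first: H(key) = 02 03, then zero-pad to 3 bytes: K' = 02 03 00.
XOR each byte with 0x5c: 02⊕5c=5e, 03⊕5c=5f, 00⊕5c=5c.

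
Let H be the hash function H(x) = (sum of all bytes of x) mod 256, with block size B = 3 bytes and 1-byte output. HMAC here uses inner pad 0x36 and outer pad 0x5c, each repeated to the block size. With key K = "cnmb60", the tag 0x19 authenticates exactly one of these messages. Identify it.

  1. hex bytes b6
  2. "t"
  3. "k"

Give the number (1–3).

Key "cnmb60" = 63 6e 6d 62 36 30 is 6 bytes > B = 3, so hash it first: H(key) = 06, then zero-pad to 3 bytes: K' = 06 00 00.
K' ⊕ ipad = 30 36 36; K' ⊕ opad = 5a 5c 5c.
m1: inner = H(30 36 36 b6) = 52; tag = H(5a 5c 5c 52) = 64
m2: inner = H(30 36 36 74) = 10; tag = H(5a 5c 5c 10) = 22
m3: inner = H(30 36 36 6b) = 07; tag = H(5a 5c 5c 07) = 19 ← matches

3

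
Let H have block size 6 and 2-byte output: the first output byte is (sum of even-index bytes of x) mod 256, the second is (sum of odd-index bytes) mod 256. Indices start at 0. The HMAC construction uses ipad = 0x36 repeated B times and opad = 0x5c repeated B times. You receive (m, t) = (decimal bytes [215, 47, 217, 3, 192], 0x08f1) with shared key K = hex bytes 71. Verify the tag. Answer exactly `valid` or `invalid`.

Key hex bytes 71 is 1 byte ≤ B = 6; zero-pad to 6 bytes: K' = 71 00 00 00 00 00.
K' ⊕ ipad = 47 36 36 36 36 36; K' ⊕ opad = 2d 5c 5c 5c 5c 5c.
Inner hash: even-index sum = 803 mod 256 = 35; odd-index sum = 212 mod 256 = 212 → 23 d4.
Outer hash (recomputed tag): even-index sum = 264 mod 256 = 8; odd-index sum = 488 mod 256 = 232 → 08 e8.
Recomputed tag = 08e8; claimed = 08f1 → mismatch.

invalid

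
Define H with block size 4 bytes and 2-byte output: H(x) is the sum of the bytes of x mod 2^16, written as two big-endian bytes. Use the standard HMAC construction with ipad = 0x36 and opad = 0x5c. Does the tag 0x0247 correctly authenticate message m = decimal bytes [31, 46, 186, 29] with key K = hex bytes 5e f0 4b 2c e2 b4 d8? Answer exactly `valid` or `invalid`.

Key hex bytes 5e f0 4b 2c e2 b4 d8 is 7 bytes > B = 4, so hash it first: H(key) = 04 33, then zero-pad to 4 bytes: K' = 04 33 00 00.
K' ⊕ ipad = 32 05 36 36; K' ⊕ opad = 58 6f 5c 5c.
Inner hash: sum = 50+5+54+54+31+46+186+29 = 455 → 01 c7.
Outer hash (recomputed tag): sum = 88+111+92+92+1+199 = 583 → 02 47.
Recomputed tag = 0247; claimed = 0247 → match.

valid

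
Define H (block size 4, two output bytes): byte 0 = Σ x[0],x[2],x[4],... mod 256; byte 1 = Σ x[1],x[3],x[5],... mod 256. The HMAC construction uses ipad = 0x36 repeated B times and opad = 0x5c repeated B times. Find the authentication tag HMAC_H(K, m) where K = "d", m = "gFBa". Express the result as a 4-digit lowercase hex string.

c5cb

Key "d" = 64 is 1 byte ≤ B = 4; zero-pad to 4 bytes: K' = 64 00 00 00.
K' ⊕ ipad = 52 36 36 36.  K' ⊕ opad = 38 5c 5c 5c.
Inner input = (K'⊕ipad) ∥ m = 52 36 36 36 ∥ 67 46 42 61.
Inner hash: even-index sum = 305 mod 256 = 49; odd-index sum = 275 mod 256 = 19 → 31 13.
Outer input = (K'⊕opad) ∥ inner = 38 5c 5c 5c ∥ 31 13.
Outer hash (tag): even-index sum = 197 mod 256 = 197; odd-index sum = 203 mod 256 = 203 → c5 cb.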